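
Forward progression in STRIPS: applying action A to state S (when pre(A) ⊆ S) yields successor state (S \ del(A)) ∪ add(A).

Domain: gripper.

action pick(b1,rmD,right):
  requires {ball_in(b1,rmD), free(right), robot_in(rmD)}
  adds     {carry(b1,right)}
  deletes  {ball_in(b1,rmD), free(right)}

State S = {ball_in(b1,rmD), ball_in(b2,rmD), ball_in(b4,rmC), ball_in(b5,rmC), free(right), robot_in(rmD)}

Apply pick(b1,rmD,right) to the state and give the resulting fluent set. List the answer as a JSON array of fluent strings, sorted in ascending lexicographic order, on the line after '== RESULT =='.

Compute (S \ del) ∪ add:
  pre ⊆ S: {ball_in(b1,rmD), free(right), robot_in(rmD)} ⊆ S  — applicable
  S \ del = {ball_in(b2,rmD), ball_in(b4,rmC), ball_in(b5,rmC), robot_in(rmD)}
  ∪ add   = {ball_in(b2,rmD), ball_in(b4,rmC), ball_in(b5,rmC), carry(b1,right), robot_in(rmD)}

== RESULT ==
["ball_in(b2,rmD)", "ball_in(b4,rmC)", "ball_in(b5,rmC)", "carry(b1,right)", "robot_in(rmD)"]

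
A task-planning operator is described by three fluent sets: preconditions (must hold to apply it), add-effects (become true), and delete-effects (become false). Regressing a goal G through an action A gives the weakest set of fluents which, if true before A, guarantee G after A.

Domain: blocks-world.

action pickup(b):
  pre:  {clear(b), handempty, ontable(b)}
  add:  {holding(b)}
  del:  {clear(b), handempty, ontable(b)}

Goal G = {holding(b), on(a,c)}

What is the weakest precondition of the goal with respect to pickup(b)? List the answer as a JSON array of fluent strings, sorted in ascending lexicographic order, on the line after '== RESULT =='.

Regress:
  G ∩ del = {}  (empty — regression defined)
  G \ add = {holding(b), on(a,c)} \ {holding(b)} = {on(a,c)}
  ∪ pre   = {on(a,c)} ∪ {clear(b), handempty, ontable(b)}
          = {clear(b), handempty, on(a,c), ontable(b)}

== RESULT ==
["clear(b)", "handempty", "on(a,c)", "ontable(b)"]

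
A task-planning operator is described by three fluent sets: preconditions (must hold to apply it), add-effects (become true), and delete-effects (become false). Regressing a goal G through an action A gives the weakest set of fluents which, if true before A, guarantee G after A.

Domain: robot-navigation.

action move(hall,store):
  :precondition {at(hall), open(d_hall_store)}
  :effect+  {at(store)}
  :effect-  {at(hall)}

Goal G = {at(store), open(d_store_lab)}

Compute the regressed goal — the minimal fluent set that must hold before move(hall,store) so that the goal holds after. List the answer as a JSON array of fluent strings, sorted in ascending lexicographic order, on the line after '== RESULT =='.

Regress:
  G ∩ del = {}  (empty — regression defined)
  G \ add = {at(store), open(d_store_lab)} \ {at(store)} = {open(d_store_lab)}
  ∪ pre   = {open(d_store_lab)} ∪ {at(hall), open(d_hall_store)}
          = {at(hall), open(d_hall_store), open(d_store_lab)}

== RESULT ==
["at(hall)", "open(d_hall_store)", "open(d_store_lab)"]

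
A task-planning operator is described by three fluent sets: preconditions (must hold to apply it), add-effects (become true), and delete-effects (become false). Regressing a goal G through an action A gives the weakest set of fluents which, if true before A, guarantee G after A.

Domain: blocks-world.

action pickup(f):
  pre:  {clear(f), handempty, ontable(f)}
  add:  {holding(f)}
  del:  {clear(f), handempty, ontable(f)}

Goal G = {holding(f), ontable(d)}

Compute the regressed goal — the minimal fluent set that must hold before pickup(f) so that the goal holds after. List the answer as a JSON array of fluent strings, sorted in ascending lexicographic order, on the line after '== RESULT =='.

Regress:
  G ∩ del = {}  (empty — regression defined)
  G \ add = {holding(f), ontable(d)} \ {holding(f)} = {ontable(d)}
  ∪ pre   = {ontable(d)} ∪ {clear(f), handempty, ontable(f)}
          = {clear(f), handempty, ontable(d), ontable(f)}

== RESULT ==
["clear(f)", "handempty", "ontable(d)", "ontable(f)"]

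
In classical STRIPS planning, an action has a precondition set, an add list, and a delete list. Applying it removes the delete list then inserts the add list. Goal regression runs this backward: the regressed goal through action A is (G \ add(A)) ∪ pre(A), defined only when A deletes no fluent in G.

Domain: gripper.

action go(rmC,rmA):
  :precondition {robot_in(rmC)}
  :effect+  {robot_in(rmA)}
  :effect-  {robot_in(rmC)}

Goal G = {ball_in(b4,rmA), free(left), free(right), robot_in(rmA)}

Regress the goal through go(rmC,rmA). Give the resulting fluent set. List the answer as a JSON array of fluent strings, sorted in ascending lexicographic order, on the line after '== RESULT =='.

Compute (G \ add) ∪ pre:
  G ∩ del = {}  (empty — regression defined)
  G \ add = {ball_in(b4,rmA), free(left), free(right), robot_in(rmA)} \ {robot_in(rmA)} = {ball_in(b4,rmA), free(left), free(right)}
  ∪ pre   = {ball_in(b4,rmA), free(left), free(right)} ∪ {robot_in(rmC)}
          = {ball_in(b4,rmA), free(left), free(right), robot_in(rmC)}

== RESULT ==
["ball_in(b4,rmA)", "free(left)", "free(right)", "robot_in(rmC)"]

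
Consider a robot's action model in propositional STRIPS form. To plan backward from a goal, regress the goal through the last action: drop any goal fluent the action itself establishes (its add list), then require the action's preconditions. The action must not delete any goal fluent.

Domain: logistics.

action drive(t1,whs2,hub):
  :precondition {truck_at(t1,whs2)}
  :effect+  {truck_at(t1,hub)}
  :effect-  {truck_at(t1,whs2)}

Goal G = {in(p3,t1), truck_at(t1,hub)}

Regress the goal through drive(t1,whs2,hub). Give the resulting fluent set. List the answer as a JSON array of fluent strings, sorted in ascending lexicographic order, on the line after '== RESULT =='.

Regress:
  G ∩ del = {}  (empty — regression defined)
  G \ add = {in(p3,t1), truck_at(t1,hub)} \ {truck_at(t1,hub)} = {in(p3,t1)}
  ∪ pre   = {in(p3,t1)} ∪ {truck_at(t1,whs2)}
          = {in(p3,t1), truck_at(t1,whs2)}

== RESULT ==
["in(p3,t1)", "truck_at(t1,whs2)"]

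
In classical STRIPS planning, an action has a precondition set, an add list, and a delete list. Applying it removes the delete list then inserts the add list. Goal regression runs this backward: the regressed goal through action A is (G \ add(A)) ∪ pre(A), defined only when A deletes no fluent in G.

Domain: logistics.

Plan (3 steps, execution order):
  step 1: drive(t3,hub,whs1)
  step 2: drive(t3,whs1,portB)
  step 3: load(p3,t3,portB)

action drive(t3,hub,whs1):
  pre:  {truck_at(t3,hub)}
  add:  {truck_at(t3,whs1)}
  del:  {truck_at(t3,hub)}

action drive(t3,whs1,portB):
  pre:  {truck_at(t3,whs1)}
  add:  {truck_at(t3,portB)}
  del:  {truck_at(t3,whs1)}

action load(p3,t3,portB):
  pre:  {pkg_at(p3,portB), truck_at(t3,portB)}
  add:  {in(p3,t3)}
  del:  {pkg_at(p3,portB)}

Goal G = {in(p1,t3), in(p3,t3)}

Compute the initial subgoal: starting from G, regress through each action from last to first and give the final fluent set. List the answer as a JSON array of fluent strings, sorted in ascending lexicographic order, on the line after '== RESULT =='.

Regress step by step:
  through step 3 (load(p3,t3,portB)): drop {in(p3,t3)}, keep {in(p1,t3)}, require {pkg_at(p3,portB), truck_at(t3,portB)}
    → {in(p1,t3), pkg_at(p3,portB), truck_at(t3,portB)}
  through step 2 (drive(t3,whs1,portB)): drop {truck_at(t3,portB)}, keep {in(p1,t3), pkg_at(p3,portB)}, require {truck_at(t3,whs1)}
    → {in(p1,t3), pkg_at(p3,portB), truck_at(t3,whs1)}
  through step 1 (drive(t3,hub,whs1)): drop {truck_at(t3,whs1)}, keep {in(p1,t3), pkg_at(p3,portB)}, require {truck_at(t3,hub)}
    → {in(p1,t3), pkg_at(p3,portB), truck_at(t3,hub)}

== RESULT ==
["in(p1,t3)", "pkg_at(p3,portB)", "truck_at(t3,hub)"]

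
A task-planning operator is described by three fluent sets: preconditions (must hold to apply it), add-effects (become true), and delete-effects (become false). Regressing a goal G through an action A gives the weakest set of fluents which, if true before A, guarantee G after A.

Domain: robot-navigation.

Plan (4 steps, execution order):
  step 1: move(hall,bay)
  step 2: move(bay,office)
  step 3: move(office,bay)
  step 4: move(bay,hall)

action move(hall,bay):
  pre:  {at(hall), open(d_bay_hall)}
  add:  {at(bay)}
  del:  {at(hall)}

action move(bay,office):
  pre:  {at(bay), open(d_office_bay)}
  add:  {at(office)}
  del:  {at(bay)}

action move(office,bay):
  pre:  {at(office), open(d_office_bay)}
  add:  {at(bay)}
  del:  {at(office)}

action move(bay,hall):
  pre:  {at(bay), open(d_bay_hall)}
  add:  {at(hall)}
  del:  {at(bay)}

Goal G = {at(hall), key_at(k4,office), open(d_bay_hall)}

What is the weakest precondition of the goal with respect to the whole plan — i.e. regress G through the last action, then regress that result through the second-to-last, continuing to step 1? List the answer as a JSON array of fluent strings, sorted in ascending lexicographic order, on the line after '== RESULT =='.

Regress step by step:
  through step 4 (move(bay,hall)): drop {at(hall)}, keep {key_at(k4,office), open(d_bay_hall)}, require {at(bay), open(d_bay_hall)}
    → {at(bay), key_at(k4,office), open(d_bay_hall)}
  through step 3 (move(office,bay)): drop {at(bay)}, keep {key_at(k4,office), open(d_bay_hall)}, require {at(office), open(d_office_bay)}
    → {at(office), key_at(k4,office), open(d_bay_hall), open(d_office_bay)}
  through step 2 (move(bay,office)): drop {at(office)}, keep {key_at(k4,office), open(d_bay_hall), open(d_office_bay)}, require {at(bay), open(d_office_bay)}
    → {at(bay), key_at(k4,office), open(d_bay_hall), open(d_office_bay)}
  through step 1 (move(hall,bay)): drop {at(bay)}, keep {key_at(k4,office), open(d_bay_hall), open(d_office_bay)}, require {at(hall), open(d_bay_hall)}
    → {at(hall), key_at(k4,office), open(d_bay_hall), open(d_office_bay)}

== RESULT ==
["at(hall)", "key_at(k4,office)", "open(d_bay_hall)", "open(d_office_bay)"]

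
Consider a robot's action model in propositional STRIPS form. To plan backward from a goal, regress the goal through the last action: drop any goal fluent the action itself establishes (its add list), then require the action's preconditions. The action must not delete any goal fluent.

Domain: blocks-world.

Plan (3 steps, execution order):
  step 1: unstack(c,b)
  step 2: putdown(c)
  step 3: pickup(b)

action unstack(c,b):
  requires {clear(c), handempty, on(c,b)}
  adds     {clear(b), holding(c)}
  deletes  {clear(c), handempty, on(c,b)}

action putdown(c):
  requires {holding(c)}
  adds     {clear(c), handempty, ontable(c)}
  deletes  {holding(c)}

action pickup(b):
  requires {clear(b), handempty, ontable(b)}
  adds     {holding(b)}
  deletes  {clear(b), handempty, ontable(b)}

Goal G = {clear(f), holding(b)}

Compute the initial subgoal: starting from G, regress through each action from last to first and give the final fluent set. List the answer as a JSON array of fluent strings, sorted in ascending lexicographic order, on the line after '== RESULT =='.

Work backward from the goal:
  through step 3 (pickup(b)): drop {holding(b)}, keep {clear(f)}, require {clear(b), handempty, ontable(b)}
    → {clear(b), clear(f), handempty, ontable(b)}
  through step 2 (putdown(c)): drop {handempty}, keep {clear(b), clear(f), ontable(b)}, require {holding(c)}
    → {clear(b), clear(f), holding(c), ontable(b)}
  through step 1 (unstack(c,b)): drop {clear(b), holding(c)}, keep {clear(f), ontable(b)}, require {clear(c), handempty, on(c,b)}
    → {clear(c), clear(f), handempty, on(c,b), ontable(b)}

== RESULT ==
["clear(c)", "clear(f)", "handempty", "on(c,b)", "ontable(b)"]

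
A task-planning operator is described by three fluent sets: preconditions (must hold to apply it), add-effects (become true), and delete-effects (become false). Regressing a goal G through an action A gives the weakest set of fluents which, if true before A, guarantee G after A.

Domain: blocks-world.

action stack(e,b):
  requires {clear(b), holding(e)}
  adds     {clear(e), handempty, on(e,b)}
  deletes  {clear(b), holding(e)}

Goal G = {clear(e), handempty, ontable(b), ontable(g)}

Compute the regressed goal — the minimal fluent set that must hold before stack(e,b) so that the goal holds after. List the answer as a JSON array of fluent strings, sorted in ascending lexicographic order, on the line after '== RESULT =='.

Compute (G \ add) ∪ pre:
  G ∩ del = {}  (empty — regression defined)
  G \ add = {clear(e), handempty, ontable(b), ontable(g)} \ {clear(e), handempty, on(e,b)} = {ontable(b), ontable(g)}
  ∪ pre   = {ontable(b), ontable(g)} ∪ {clear(b), holding(e)}
          = {clear(b), holding(e), ontable(b), ontable(g)}

== RESULT ==
["clear(b)", "holding(e)", "ontable(b)", "ontable(g)"]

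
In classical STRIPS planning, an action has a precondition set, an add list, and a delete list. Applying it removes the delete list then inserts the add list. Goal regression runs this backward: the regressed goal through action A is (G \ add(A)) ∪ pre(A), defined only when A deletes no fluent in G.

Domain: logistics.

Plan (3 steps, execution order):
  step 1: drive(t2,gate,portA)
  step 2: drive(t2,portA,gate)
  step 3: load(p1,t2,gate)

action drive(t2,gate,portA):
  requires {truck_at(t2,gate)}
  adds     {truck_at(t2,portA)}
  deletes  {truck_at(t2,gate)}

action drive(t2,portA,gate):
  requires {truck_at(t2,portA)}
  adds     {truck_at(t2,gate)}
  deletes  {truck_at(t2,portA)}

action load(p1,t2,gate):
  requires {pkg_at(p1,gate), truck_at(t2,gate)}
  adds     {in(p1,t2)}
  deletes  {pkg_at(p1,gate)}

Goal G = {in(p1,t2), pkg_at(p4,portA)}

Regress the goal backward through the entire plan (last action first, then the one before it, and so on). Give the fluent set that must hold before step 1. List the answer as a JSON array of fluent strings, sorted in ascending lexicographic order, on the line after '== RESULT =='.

Regress step by step:
  through step 3 (load(p1,t2,gate)): drop {in(p1,t2)}, keep {pkg_at(p4,portA)}, require {pkg_at(p1,gate), truck_at(t2,gate)}
    → {pkg_at(p1,gate), pkg_at(p4,portA), truck_at(t2,gate)}
  through step 2 (drive(t2,portA,gate)): drop {truck_at(t2,gate)}, keep {pkg_at(p1,gate), pkg_at(p4,portA)}, require {truck_at(t2,portA)}
    → {pkg_at(p1,gate), pkg_at(p4,portA), truck_at(t2,portA)}
  through step 1 (drive(t2,gate,portA)): drop {truck_at(t2,portA)}, keep {pkg_at(p1,gate), pkg_at(p4,portA)}, require {truck_at(t2,gate)}
    → {pkg_at(p1,gate), pkg_at(p4,portA), truck_at(t2,gate)}

== RESULT ==
["pkg_at(p1,gate)", "pkg_at(p4,portA)", "truck_at(t2,gate)"]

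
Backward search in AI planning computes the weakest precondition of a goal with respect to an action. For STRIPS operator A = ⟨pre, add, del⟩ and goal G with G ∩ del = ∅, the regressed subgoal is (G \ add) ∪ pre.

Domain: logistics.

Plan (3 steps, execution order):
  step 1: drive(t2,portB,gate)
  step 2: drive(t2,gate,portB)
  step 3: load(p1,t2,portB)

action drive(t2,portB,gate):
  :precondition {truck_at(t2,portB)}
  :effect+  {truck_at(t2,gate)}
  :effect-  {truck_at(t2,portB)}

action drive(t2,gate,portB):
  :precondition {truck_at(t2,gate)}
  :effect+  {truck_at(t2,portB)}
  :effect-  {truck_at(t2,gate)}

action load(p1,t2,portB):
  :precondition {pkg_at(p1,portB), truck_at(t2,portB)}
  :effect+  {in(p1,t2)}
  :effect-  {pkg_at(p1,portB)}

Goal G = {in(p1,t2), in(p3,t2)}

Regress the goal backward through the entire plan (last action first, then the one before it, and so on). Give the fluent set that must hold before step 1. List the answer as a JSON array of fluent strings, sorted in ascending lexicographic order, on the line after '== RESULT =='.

Work backward from the goal:
  through step 3 (load(p1,t2,portB)): drop {in(p1,t2)}, keep {in(p3,t2)}, require {pkg_at(p1,portB), truck_at(t2,portB)}
    → {in(p3,t2), pkg_at(p1,portB), truck_at(t2,portB)}
  through step 2 (drive(t2,gate,portB)): drop {truck_at(t2,portB)}, keep {in(p3,t2), pkg_at(p1,portB)}, require {truck_at(t2,gate)}
    → {in(p3,t2), pkg_at(p1,portB), truck_at(t2,gate)}
  through step 1 (drive(t2,portB,gate)): drop {truck_at(t2,gate)}, keep {in(p3,t2), pkg_at(p1,portB)}, require {truck_at(t2,portB)}
    → {in(p3,t2), pkg_at(p1,portB), truck_at(t2,portB)}

== RESULT ==
["in(p3,t2)", "pkg_at(p1,portB)", "truck_at(t2,portB)"]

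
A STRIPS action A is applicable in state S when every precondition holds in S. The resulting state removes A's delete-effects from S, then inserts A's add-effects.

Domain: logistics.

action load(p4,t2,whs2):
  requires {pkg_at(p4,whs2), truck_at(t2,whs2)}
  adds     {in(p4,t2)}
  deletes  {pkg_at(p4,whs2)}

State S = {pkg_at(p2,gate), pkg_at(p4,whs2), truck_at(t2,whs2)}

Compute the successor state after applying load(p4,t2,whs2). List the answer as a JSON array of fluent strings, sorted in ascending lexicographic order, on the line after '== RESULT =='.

Progress:
  pre ⊆ S: {pkg_at(p4,whs2), truck_at(t2,whs2)} ⊆ S  — applicable
  S \ del = {pkg_at(p2,gate), truck_at(t2,whs2)}
  ∪ add   = {in(p4,t2), pkg_at(p2,gate), truck_at(t2,whs2)}

== RESULT ==
["in(p4,t2)", "pkg_at(p2,gate)", "truck_at(t2,whs2)"]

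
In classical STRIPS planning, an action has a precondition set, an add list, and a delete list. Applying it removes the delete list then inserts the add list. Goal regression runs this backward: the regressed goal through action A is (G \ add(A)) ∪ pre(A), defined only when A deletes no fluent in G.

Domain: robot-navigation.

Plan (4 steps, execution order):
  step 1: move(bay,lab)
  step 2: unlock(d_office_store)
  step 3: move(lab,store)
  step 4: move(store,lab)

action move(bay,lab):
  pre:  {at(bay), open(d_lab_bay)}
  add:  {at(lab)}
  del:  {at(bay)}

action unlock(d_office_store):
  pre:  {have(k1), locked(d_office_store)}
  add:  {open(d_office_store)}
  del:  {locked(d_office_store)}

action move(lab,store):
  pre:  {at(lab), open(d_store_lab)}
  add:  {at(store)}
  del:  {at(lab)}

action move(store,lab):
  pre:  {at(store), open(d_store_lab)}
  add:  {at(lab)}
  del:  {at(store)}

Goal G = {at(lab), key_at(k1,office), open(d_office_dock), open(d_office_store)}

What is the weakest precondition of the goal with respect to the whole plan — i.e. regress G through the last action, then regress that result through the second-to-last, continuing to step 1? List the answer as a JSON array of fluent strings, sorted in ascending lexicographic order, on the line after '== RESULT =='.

Work backward from the goal:
  through step 4 (move(store,lab)): drop {at(lab)}, keep {key_at(k1,office), open(d_office_dock), open(d_office_store)}, require {at(store), open(d_store_lab)}
    → {at(store), key_at(k1,office), open(d_office_dock), open(d_office_store), open(d_store_lab)}
  through step 3 (move(lab,store)): drop {at(store)}, keep {key_at(k1,office), open(d_office_dock), open(d_office_store), open(d_store_lab)}, require {at(lab), open(d_store_lab)}
    → {at(lab), key_at(k1,office), open(d_office_dock), open(d_office_store), open(d_store_lab)}
  through step 2 (unlock(d_office_store)): drop {open(d_office_store)}, keep {at(lab), key_at(k1,office), open(d_office_dock), open(d_store_lab)}, require {have(k1), locked(d_office_store)}
    → {at(lab), have(k1), key_at(k1,office), locked(d_office_store), open(d_office_dock), open(d_store_lab)}
  through step 1 (move(bay,lab)): drop {at(lab)}, keep {have(k1), key_at(k1,office), locked(d_office_store), open(d_office_dock), open(d_store_lab)}, require {at(bay), open(d_lab_bay)}
    → {at(bay), have(k1), key_at(k1,office), locked(d_office_store), open(d_lab_bay), open(d_office_dock), open(d_store_lab)}

== RESULT ==
["at(bay)", "have(k1)", "key_at(k1,office)", "locked(d_office_store)", "open(d_lab_bay)", "open(d_office_dock)", "open(d_store_lab)"]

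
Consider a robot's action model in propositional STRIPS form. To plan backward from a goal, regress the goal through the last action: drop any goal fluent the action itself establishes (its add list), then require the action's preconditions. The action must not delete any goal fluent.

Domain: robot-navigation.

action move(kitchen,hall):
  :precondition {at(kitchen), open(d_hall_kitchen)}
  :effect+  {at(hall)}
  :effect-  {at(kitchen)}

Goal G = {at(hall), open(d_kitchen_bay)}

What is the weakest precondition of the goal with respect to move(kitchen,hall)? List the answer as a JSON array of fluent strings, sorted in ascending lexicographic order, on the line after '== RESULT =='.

Regress:
  G ∩ del = {}  (empty — regression defined)
  G \ add = {at(hall), open(d_kitchen_bay)} \ {at(hall)} = {open(d_kitchen_bay)}
  ∪ pre   = {open(d_kitchen_bay)} ∪ {at(kitchen), open(d_hall_kitchen)}
          = {at(kitchen), open(d_hall_kitchen), open(d_kitchen_bay)}

== RESULT ==
["at(kitchen)", "open(d_hall_kitchen)", "open(d_kitchen_bay)"]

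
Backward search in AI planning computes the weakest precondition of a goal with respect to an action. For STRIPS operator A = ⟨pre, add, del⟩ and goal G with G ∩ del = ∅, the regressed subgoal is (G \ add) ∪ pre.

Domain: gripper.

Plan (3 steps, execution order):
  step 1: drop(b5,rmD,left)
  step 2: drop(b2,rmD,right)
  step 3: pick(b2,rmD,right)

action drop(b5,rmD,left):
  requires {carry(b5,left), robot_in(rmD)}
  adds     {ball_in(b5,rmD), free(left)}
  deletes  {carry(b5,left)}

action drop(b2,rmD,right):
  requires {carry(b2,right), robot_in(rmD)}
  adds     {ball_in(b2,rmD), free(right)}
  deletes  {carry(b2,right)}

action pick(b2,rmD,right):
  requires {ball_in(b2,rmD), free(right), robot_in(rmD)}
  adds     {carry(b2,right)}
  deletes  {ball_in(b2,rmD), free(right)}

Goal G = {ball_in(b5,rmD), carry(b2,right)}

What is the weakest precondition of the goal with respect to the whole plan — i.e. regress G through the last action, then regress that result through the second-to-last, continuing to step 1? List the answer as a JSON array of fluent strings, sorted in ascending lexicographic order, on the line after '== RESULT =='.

Work backward from the goal:
  through step 3 (pick(b2,rmD,right)): drop {carry(b2,right)}, keep {ball_in(b5,rmD)}, require {ball_in(b2,rmD), free(right), robot_in(rmD)}
    → {ball_in(b2,rmD), ball_in(b5,rmD), free(right), robot_in(rmD)}
  through step 2 (drop(b2,rmD,right)): drop {ball_in(b2,rmD), free(right)}, keep {ball_in(b5,rmD), robot_in(rmD)}, require {carry(b2,right), robot_in(rmD)}
    → {ball_in(b5,rmD), carry(b2,right), robot_in(rmD)}
  through step 1 (drop(b5,rmD,left)): drop {ball_in(b5,rmD)}, keep {carry(b2,right), robot_in(rmD)}, require {carry(b5,left), robot_in(rmD)}
    → {carry(b2,right), carry(b5,left), robot_in(rmD)}

== RESULT ==
["carry(b2,right)", "carry(b5,left)", "robot_in(rmD)"]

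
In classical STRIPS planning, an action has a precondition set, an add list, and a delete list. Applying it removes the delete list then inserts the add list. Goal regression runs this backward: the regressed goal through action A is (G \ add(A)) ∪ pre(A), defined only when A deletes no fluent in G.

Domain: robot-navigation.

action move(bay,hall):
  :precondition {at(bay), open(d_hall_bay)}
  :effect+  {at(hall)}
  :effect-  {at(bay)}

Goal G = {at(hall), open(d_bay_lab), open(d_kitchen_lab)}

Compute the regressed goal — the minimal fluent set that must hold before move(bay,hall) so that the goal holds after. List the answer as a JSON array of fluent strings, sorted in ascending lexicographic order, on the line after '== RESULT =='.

Regress:
  G ∩ del = {}  (empty — regression defined)
  G \ add = {at(hall), open(d_bay_lab), open(d_kitchen_lab)} \ {at(hall)} = {open(d_bay_lab), open(d_kitchen_lab)}
  ∪ pre   = {open(d_bay_lab), open(d_kitchen_lab)} ∪ {at(bay), open(d_hall_bay)}
          = {at(bay), open(d_bay_lab), open(d_hall_bay), open(d_kitchen_lab)}

== RESULT ==
["at(bay)", "open(d_bay_lab)", "open(d_hall_bay)", "open(d_kitchen_lab)"]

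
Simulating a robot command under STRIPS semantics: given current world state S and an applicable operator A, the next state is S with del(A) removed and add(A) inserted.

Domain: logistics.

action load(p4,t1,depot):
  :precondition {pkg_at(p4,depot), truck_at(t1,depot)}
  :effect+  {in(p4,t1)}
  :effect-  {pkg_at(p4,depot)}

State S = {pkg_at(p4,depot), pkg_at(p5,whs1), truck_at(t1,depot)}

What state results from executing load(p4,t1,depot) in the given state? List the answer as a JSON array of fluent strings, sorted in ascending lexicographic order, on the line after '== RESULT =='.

Progress:
  pre ⊆ S: {pkg_at(p4,depot), truck_at(t1,depot)} ⊆ S  — applicable
  S \ del = {pkg_at(p5,whs1), truck_at(t1,depot)}
  ∪ add   = {in(p4,t1), pkg_at(p5,whs1), truck_at(t1,depot)}

== RESULT ==
["in(p4,t1)", "pkg_at(p5,whs1)", "truck_at(t1,depot)"]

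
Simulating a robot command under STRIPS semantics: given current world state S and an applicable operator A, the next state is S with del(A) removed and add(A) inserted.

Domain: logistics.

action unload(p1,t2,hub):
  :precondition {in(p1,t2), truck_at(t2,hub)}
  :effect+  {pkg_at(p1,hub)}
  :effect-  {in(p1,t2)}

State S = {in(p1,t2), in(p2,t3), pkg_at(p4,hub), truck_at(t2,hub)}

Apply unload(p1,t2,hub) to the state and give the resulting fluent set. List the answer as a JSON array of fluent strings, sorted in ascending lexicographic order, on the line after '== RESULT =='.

Compute (S \ del) ∪ add:
  pre ⊆ S: {in(p1,t2), truck_at(t2,hub)} ⊆ S  — applicable
  S \ del = {in(p2,t3), pkg_at(p4,hub), truck_at(t2,hub)}
  ∪ add   = {in(p2,t3), pkg_at(p1,hub), pkg_at(p4,hub), truck_at(t2,hub)}

== RESULT ==
["in(p2,t3)", "pkg_at(p1,hub)", "pkg_at(p4,hub)", "truck_at(t2,hub)"]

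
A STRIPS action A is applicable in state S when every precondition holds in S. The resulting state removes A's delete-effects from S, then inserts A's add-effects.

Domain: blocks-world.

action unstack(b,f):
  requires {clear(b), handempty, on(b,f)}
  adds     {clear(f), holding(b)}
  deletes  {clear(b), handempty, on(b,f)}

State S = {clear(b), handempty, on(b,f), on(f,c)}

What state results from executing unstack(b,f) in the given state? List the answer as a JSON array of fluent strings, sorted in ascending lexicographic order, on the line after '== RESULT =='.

Progress:
  pre ⊆ S: {clear(b), handempty, on(b,f)} ⊆ S  — applicable
  S \ del = {on(f,c)}
  ∪ add   = {clear(f), holding(b), on(f,c)}

== RESULT ==
["clear(f)", "holding(b)", "on(f,c)"]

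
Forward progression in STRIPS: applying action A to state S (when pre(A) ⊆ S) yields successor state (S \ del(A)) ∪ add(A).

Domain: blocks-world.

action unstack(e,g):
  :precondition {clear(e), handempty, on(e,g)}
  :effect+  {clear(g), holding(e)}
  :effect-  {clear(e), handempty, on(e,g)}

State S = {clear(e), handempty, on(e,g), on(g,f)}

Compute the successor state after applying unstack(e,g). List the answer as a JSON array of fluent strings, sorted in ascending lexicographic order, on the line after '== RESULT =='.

Progress:
  pre ⊆ S: {clear(e), handempty, on(e,g)} ⊆ S  — applicable
  S \ del = {on(g,f)}
  ∪ add   = {clear(g), holding(e), on(g,f)}

== RESULT ==
["clear(g)", "holding(e)", "on(g,f)"]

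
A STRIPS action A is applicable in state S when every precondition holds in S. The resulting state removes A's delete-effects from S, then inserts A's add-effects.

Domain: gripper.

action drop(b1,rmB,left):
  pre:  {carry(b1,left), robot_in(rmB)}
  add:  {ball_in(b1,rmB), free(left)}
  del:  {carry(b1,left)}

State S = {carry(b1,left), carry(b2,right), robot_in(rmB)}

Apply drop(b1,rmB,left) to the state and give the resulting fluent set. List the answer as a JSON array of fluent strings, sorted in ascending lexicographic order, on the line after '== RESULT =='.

Progress:
  pre ⊆ S: {carry(b1,left), robot_in(rmB)} ⊆ S  — applicable
  S \ del = {carry(b2,right), robot_in(rmB)}
  ∪ add   = {ball_in(b1,rmB), carry(b2,right), free(left), robot_in(rmB)}

== RESULT ==
["ball_in(b1,rmB)", "carry(b2,right)", "free(left)", "robot_in(rmB)"]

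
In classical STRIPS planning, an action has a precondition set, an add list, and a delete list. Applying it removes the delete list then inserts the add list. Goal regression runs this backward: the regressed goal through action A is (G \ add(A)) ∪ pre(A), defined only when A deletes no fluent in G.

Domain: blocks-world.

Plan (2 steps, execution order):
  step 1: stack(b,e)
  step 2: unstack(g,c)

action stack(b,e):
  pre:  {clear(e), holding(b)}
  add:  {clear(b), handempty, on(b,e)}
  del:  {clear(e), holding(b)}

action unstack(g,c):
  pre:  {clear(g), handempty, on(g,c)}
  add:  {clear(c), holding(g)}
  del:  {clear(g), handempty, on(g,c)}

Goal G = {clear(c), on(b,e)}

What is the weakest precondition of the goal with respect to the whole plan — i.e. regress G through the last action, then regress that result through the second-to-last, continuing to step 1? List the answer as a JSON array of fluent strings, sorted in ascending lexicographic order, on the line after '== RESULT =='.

Regress step by step:
  through step 2 (unstack(g,c)): drop {clear(c)}, keep {on(b,e)}, require {clear(g), handempty, on(g,c)}
    → {clear(g), handempty, on(b,e), on(g,c)}
  through step 1 (stack(b,e)): drop {handempty, on(b,e)}, keep {clear(g), on(g,c)}, require {clear(e), holding(b)}
    → {clear(e), clear(g), holding(b), on(g,c)}

== RESULT ==
["clear(e)", "clear(g)", "holding(b)", "on(g,c)"]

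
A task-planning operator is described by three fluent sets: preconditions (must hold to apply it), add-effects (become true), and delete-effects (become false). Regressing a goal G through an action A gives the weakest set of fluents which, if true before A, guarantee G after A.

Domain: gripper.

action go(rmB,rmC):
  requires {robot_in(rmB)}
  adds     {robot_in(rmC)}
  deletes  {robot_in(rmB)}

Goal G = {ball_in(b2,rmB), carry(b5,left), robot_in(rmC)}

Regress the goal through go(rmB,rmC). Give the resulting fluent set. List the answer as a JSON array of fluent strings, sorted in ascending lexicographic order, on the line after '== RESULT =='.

Regress:
  G ∩ del = {}  (empty — regression defined)
  G \ add = {ball_in(b2,rmB), carry(b5,left), robot_in(rmC)} \ {robot_in(rmC)} = {ball_in(b2,rmB), carry(b5,left)}
  ∪ pre   = {ball_in(b2,rmB), carry(b5,left)} ∪ {robot_in(rmB)}
          = {ball_in(b2,rmB), carry(b5,left), robot_in(rmB)}

== RESULT ==
["ball_in(b2,rmB)", "carry(b5,left)", "robot_in(rmB)"]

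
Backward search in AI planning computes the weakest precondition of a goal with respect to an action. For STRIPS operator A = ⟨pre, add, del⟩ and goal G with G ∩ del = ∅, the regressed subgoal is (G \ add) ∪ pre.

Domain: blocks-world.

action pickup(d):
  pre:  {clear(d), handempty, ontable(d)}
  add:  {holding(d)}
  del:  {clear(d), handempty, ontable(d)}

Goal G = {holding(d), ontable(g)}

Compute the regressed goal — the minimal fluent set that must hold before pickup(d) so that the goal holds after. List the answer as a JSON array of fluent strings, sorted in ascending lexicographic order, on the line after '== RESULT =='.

Compute (G \ add) ∪ pre:
  G ∩ del = {}  (empty — regression defined)
  G \ add = {holding(d), ontable(g)} \ {holding(d)} = {ontable(g)}
  ∪ pre   = {ontable(g)} ∪ {clear(d), handempty, ontable(d)}
          = {clear(d), handempty, ontable(d), ontable(g)}

== RESULT ==
["clear(d)", "handempty", "ontable(d)", "ontable(g)"]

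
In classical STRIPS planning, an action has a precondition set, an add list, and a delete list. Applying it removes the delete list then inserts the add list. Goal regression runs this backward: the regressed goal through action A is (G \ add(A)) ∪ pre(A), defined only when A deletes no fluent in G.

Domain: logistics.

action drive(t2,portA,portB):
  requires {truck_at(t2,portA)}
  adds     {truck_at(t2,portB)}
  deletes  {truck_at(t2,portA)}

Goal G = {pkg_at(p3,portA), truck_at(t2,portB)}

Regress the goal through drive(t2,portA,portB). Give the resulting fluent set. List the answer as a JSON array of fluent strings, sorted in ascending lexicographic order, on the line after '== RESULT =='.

Regress:
  G ∩ del = {}  (empty — regression defined)
  G \ add = {pkg_at(p3,portA), truck_at(t2,portB)} \ {truck_at(t2,portB)} = {pkg_at(p3,portA)}
  ∪ pre   = {pkg_at(p3,portA)} ∪ {truck_at(t2,portA)}
          = {pkg_at(p3,portA), truck_at(t2,portA)}

== RESULT ==
["pkg_at(p3,portA)", "truck_at(t2,portA)"]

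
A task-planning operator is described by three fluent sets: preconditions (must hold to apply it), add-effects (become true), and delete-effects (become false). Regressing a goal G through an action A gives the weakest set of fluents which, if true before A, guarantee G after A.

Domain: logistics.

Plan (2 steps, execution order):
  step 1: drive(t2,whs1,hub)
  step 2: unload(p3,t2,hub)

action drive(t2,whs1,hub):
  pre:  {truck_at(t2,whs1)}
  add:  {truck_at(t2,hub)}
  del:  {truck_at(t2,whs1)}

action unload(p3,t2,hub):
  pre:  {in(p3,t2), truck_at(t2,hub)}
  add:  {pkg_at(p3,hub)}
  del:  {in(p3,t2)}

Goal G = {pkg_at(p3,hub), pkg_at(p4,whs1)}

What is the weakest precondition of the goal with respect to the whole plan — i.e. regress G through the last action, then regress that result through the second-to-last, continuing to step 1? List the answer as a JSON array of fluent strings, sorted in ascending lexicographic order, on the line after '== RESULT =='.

Regress step by step:
  through step 2 (unload(p3,t2,hub)): drop {pkg_at(p3,hub)}, keep {pkg_at(p4,whs1)}, require {in(p3,t2), truck_at(t2,hub)}
    → {in(p3,t2), pkg_at(p4,whs1), truck_at(t2,hub)}
  through step 1 (drive(t2,whs1,hub)): drop {truck_at(t2,hub)}, keep {in(p3,t2), pkg_at(p4,whs1)}, require {truck_at(t2,whs1)}
    → {in(p3,t2), pkg_at(p4,whs1), truck_at(t2,whs1)}

== RESULT ==
["in(p3,t2)", "pkg_at(p4,whs1)", "truck_at(t2,whs1)"]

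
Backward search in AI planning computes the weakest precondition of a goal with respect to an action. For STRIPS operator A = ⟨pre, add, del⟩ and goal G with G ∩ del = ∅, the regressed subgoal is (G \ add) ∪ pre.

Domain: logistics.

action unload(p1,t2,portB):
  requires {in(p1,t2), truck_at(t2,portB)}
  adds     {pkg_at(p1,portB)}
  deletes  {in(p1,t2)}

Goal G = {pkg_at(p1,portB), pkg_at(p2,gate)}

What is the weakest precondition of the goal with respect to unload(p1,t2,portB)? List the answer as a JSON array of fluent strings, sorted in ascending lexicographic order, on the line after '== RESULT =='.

Compute (G \ add) ∪ pre:
  G ∩ del = {}  (empty — regression defined)
  G \ add = {pkg_at(p1,portB), pkg_at(p2,gate)} \ {pkg_at(p1,portB)} = {pkg_at(p2,gate)}
  ∪ pre   = {pkg_at(p2,gate)} ∪ {in(p1,t2), truck_at(t2,portB)}
          = {in(p1,t2), pkg_at(p2,gate), truck_at(t2,portB)}

== RESULT ==
["in(p1,t2)", "pkg_at(p2,gate)", "truck_at(t2,portB)"]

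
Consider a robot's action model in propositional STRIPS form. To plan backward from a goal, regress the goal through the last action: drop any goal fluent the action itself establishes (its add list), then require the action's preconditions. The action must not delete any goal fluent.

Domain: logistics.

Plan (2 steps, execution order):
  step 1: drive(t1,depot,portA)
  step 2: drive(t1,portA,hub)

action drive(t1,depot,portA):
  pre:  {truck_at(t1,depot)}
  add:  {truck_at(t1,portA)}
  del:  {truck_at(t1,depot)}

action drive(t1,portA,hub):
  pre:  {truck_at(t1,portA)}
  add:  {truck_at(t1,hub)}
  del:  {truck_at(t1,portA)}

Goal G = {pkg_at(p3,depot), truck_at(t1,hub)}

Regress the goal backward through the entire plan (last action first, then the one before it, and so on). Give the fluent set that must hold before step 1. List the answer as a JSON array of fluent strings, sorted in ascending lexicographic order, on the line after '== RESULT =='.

Regress step by step:
  through step 2 (drive(t1,portA,hub)): drop {truck_at(t1,hub)}, keep {pkg_at(p3,depot)}, require {truck_at(t1,portA)}
    → {pkg_at(p3,depot), truck_at(t1,portA)}
  through step 1 (drive(t1,depot,portA)): drop {truck_at(t1,portA)}, keep {pkg_at(p3,depot)}, require {truck_at(t1,depot)}
    → {pkg_at(p3,depot), truck_at(t1,depot)}

== RESULT ==
["pkg_at(p3,depot)", "truck_at(t1,depot)"]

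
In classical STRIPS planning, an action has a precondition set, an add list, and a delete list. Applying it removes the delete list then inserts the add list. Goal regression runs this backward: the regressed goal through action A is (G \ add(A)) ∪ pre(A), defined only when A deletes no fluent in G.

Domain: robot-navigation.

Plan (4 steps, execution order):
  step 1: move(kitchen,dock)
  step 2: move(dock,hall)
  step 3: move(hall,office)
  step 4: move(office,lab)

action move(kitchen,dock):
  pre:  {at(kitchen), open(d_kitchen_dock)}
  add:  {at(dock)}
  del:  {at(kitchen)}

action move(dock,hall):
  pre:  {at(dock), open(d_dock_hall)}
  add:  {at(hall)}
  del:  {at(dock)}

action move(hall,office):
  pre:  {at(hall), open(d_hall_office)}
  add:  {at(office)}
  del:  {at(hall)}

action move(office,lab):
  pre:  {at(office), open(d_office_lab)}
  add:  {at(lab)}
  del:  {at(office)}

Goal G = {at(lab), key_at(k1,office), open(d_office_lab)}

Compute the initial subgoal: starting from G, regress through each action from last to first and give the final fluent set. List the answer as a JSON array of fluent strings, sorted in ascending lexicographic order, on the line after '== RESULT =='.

Regress step by step:
  through step 4 (move(office,lab)): drop {at(lab)}, keep {key_at(k1,office), open(d_office_lab)}, require {at(office), open(d_office_lab)}
    → {at(office), key_at(k1,office), open(d_office_lab)}
  through step 3 (move(hall,office)): drop {at(office)}, keep {key_at(k1,office), open(d_office_lab)}, require {at(hall), open(d_hall_office)}
    → {at(hall), key_at(k1,office), open(d_hall_office), open(d_office_lab)}
  through step 2 (move(dock,hall)): drop {at(hall)}, keep {key_at(k1,office), open(d_hall_office), open(d_office_lab)}, require {at(dock), open(d_dock_hall)}
    → {at(dock), key_at(k1,office), open(d_dock_hall), open(d_hall_office), open(d_office_lab)}
  through step 1 (move(kitchen,dock)): drop {at(dock)}, keep {key_at(k1,office), open(d_dock_hall), open(d_hall_office), open(d_office_lab)}, require {at(kitchen), open(d_kitchen_dock)}
    → {at(kitchen), key_at(k1,office), open(d_dock_hall), open(d_hall_office), open(d_kitchen_dock), open(d_office_lab)}

== RESULT ==
["at(kitchen)", "key_at(k1,office)", "open(d_dock_hall)", "open(d_hall_office)", "open(d_kitchen_dock)", "open(d_office_lab)"]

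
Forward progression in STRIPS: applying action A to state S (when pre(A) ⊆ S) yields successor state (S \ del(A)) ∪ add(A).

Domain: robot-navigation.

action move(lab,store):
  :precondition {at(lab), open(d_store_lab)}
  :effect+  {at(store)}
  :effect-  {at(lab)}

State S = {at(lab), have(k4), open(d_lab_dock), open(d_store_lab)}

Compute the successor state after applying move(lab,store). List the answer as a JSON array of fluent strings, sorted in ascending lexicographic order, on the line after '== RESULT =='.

Progress:
  pre ⊆ S: {at(lab), open(d_store_lab)} ⊆ S  — applicable
  S \ del = {have(k4), open(d_lab_dock), open(d_store_lab)}
  ∪ add   = {at(store), have(k4), open(d_lab_dock), open(d_store_lab)}

== RESULT ==
["at(store)", "have(k4)", "open(d_lab_dock)", "open(d_store_lab)"]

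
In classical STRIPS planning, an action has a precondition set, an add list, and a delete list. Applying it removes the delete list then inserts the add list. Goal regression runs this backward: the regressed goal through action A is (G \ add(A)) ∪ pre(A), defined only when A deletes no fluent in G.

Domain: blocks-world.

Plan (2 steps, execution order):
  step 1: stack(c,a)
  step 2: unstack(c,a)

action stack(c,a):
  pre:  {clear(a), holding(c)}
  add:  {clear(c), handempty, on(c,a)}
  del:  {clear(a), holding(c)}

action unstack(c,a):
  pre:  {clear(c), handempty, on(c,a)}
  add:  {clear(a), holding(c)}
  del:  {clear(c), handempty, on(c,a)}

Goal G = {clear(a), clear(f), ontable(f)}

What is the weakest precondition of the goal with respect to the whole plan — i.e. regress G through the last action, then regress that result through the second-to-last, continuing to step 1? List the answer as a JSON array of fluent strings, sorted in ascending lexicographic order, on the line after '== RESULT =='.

Work backward from the goal:
  through step 2 (unstack(c,a)): drop {clear(a)}, keep {clear(f), ontable(f)}, require {clear(c), handempty, on(c,a)}
    → {clear(c), clear(f), handempty, on(c,a), ontable(f)}
  through step 1 (stack(c,a)): drop {clear(c), handempty, on(c,a)}, keep {clear(f), ontable(f)}, require {clear(a), holding(c)}
    → {clear(a), clear(f), holding(c), ontable(f)}

== RESULT ==
["clear(a)", "clear(f)", "holding(c)", "ontable(f)"]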